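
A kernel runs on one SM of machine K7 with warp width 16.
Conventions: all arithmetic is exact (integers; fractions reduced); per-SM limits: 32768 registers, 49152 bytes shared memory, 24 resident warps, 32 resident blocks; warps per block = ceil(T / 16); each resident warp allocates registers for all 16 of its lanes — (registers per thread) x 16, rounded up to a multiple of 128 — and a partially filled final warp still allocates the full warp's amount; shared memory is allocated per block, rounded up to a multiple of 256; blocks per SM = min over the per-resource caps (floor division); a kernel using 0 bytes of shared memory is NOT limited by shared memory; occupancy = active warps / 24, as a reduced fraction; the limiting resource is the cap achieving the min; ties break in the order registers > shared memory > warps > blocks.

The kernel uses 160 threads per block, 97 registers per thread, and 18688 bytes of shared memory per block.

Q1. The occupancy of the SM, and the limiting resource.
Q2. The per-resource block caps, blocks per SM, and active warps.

Answer: occupancy 5/12, limited by registers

registers: 1 block
shared memory: 2 blocks
warps: 2 blocks
blocks: 32 blocks

Answer: 1 block, 10 active warps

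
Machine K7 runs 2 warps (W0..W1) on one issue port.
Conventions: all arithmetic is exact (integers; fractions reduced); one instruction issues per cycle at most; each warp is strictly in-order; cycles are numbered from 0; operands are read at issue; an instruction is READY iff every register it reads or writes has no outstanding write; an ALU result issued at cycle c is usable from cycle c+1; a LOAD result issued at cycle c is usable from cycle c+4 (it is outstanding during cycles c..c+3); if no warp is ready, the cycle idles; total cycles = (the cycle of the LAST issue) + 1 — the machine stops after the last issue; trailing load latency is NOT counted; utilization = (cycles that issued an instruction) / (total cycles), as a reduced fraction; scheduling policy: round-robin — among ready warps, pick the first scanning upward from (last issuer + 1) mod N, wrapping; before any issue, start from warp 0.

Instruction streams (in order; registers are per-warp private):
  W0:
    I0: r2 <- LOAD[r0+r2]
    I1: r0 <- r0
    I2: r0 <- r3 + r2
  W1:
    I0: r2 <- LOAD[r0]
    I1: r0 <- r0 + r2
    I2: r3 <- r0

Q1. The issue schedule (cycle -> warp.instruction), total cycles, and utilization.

cycle 0: W0.I0
cycle 1: W1.I0
cycle 2: W0.I1
cycle 3: idle
cycle 4: W0.I2
cycle 5: W1.I1
cycle 6: W1.I2

Answer: 7 cycles, utilization 6/7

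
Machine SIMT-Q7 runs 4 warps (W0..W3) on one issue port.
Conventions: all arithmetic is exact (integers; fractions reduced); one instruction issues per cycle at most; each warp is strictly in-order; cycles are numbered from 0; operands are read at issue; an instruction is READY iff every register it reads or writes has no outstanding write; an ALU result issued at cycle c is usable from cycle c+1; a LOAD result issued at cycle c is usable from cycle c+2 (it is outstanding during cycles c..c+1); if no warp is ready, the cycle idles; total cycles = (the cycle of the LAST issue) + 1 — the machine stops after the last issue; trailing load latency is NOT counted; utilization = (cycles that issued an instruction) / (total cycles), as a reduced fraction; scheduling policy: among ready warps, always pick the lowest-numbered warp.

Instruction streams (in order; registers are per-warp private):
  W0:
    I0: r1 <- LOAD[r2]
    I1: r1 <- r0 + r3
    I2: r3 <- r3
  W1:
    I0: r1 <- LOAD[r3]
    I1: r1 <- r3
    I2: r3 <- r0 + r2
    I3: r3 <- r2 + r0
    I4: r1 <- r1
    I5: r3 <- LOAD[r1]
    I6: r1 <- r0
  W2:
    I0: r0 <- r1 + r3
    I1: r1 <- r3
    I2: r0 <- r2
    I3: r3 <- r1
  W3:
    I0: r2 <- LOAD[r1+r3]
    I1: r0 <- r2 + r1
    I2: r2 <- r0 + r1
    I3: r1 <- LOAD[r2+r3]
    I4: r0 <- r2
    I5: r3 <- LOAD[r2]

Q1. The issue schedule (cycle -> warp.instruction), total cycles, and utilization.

cycle 0: W0.I0
cycle 1: W1.I0
cycle 2: W0.I1
cycle 3: W0.I2
cycle 4: W1.I1
cycle 5: W1.I2
cycle 6: W1.I3
cycle 7: W1.I4
cycle 8: W1.I5
cycle 9: W1.I6
cycle 10: W2.I0
cycle 11: W2.I1
cycle 12: W2.I2
cycle 13: W2.I3
cycle 14: W3.I0
cycle 15: idle
cycle 16: W3.I1
cycle 17: W3.I2
cycle 18: W3.I3
cycle 19: W3.I4
cycle 20: W3.I5

Answer: 21 cycles, utilization 20/21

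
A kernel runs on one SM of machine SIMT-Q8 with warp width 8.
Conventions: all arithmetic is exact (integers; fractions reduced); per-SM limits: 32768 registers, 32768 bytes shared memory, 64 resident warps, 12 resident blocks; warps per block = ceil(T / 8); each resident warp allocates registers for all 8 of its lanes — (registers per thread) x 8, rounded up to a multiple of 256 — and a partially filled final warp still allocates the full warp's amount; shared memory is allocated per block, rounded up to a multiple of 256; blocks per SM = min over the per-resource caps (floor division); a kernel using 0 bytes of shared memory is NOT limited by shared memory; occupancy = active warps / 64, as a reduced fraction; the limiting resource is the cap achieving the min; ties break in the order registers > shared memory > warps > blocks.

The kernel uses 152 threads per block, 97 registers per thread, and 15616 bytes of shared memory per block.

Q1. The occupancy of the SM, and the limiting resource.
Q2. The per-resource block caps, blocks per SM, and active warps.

Answer: occupancy 19/64, limited by registers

registers: 1 block
shared memory: 2 blocks
warps: 3 blocks
blocks: 12 blocks

Answer: 1 block, 19 active warps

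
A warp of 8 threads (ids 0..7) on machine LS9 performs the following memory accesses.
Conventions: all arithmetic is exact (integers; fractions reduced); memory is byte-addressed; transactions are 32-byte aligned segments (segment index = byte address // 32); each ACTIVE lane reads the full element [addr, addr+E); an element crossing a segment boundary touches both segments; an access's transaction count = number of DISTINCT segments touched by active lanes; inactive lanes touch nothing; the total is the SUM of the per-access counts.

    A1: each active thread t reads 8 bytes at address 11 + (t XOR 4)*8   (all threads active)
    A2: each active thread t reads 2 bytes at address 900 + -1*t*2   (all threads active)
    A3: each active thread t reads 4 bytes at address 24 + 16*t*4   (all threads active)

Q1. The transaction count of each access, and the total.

A1: 3 transactions
A2: 2 transactions
A3: 8 transactions

Answer: 3,2,8; total 13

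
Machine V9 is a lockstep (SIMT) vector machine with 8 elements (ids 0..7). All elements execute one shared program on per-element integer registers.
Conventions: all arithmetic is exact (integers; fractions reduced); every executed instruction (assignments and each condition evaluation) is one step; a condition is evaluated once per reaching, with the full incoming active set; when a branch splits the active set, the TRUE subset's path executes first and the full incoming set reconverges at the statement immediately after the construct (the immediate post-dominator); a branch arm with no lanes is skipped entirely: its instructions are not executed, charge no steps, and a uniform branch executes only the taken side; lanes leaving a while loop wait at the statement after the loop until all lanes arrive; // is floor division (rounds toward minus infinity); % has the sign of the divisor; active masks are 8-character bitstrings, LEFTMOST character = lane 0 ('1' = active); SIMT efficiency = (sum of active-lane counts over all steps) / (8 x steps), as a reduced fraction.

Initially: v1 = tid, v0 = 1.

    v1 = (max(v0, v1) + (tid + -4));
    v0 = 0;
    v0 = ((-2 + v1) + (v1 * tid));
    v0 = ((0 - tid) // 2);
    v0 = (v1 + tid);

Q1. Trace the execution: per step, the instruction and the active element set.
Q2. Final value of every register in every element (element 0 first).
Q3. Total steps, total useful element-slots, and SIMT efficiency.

step 0: v1 <- (max(v0, v1) + (tid + -4)) 11111111
step 1: v0 <- 0                      11111111
step 2: v0 <- ((-2 + v1) + (v1 * tid)) 11111111
step 3: v0 <- ((0 - tid) // 2)       11111111
step 4: v0 <- (v1 + tid)             11111111

Answer: 5 steps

v1: -3,-2,0,2,4,6,8,10
v0: -3,-1,2,5,8,11,14,17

steps = 5; useful = 40; efficiency = 40/40 = 1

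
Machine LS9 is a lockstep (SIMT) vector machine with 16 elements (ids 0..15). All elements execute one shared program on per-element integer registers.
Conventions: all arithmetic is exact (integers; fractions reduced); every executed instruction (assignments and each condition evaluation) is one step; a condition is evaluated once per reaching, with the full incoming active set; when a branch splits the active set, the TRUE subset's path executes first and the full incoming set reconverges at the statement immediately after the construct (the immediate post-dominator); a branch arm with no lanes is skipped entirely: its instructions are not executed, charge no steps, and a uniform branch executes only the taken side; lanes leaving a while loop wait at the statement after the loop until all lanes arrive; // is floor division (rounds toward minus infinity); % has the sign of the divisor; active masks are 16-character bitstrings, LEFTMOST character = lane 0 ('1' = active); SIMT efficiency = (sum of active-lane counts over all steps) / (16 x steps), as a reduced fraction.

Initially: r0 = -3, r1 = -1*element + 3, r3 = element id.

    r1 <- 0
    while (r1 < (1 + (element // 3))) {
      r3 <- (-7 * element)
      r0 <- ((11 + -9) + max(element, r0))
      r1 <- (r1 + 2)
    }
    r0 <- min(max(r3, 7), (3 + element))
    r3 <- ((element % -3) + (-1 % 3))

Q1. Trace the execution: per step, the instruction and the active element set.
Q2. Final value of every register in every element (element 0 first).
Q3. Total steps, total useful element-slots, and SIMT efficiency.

step 0: r1 <- 0                      1111111111111111
step 1: eval (r1 < (1 + (element // 3))) 1111111111111111
step 2: r3 <- (-7 * element)         1111111111111111
step 3: r0 <- ((11 + -9) + max(element, r0)) 1111111111111111
step 4: r1 <- (r1 + 2)               1111111111111111
step 5: eval (r1 < (1 + (element // 3))) 1111111111111111
step 6: r3 <- (-7 * element)         0000001111111111
step 7: r0 <- ((11 + -9) + max(element, r0)) 0000001111111111
step 8: r1 <- (r1 + 2)               0000001111111111
step 9: eval (r1 < (1 + (element // 3))) 0000001111111111
step 10: r3 <- (-7 * element)         0000000000001111
step 11: r0 <- ((11 + -9) + max(element, r0)) 0000000000001111
step 12: r1 <- (r1 + 2)               0000000000001111
step 13: eval (r1 < (1 + (element // 3))) 0000000000001111
step 14: r0 <- min(max(r3, 7), (3 + element)) 1111111111111111
step 15: r3 <- ((element % -3) + (-1 % 3)) 1111111111111111

Answer: 16 steps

r0: 3,4,5,6,7,7,7,7,7,7,7,7,7,7,7,7
r1: 2,2,2,2,2,2,4,4,4,4,4,4,6,6,6,6
r3: 2,0,1,2,0,1,2,0,1,2,0,1,2,0,1,2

steps = 16; useful = 184; efficiency = 184/256 = 23/32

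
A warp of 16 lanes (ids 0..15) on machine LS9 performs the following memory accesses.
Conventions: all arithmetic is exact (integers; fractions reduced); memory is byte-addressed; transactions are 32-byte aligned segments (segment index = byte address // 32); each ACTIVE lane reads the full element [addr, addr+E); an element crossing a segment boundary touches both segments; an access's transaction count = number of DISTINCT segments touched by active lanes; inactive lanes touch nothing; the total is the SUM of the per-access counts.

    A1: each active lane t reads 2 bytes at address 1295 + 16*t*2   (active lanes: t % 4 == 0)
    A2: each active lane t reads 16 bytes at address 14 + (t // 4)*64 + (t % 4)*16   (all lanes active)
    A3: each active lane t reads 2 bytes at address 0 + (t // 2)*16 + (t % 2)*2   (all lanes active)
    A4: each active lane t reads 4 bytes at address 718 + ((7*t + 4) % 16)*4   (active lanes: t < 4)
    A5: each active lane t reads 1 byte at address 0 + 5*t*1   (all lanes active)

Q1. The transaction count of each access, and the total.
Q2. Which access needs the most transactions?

A1: 4 transactions
A2: 9 transactions
A3: 4 transactions
A4: 2 transactions
A5: 3 transactions

Answer: 4,9,4,2,3; total 22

Answer: A2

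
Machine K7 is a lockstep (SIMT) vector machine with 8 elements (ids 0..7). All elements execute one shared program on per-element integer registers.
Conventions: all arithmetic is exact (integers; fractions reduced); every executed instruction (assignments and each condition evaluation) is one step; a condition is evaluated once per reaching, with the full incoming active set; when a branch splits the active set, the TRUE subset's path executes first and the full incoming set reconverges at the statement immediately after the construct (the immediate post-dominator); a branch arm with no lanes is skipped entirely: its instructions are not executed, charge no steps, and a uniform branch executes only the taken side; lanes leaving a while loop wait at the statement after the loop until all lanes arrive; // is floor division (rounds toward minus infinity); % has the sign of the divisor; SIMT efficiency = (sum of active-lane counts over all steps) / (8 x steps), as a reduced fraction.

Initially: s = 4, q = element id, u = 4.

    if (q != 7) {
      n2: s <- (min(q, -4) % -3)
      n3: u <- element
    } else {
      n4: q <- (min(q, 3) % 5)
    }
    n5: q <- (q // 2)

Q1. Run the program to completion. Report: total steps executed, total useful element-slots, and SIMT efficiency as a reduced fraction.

Answer: 5 steps, 31 useful, 31/40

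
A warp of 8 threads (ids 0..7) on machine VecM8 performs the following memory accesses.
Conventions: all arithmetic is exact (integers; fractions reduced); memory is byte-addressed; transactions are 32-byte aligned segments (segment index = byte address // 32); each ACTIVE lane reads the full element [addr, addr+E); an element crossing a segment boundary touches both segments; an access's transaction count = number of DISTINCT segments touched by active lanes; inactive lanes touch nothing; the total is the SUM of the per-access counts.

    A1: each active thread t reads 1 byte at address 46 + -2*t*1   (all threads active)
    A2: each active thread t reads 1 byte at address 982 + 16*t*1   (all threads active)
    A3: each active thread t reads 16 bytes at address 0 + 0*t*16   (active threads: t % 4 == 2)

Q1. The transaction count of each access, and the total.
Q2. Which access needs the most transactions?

A1: 1 transaction
A2: 5 transactions
A3: 1 transaction

Answer: 1,5,1; total 7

Answer: A2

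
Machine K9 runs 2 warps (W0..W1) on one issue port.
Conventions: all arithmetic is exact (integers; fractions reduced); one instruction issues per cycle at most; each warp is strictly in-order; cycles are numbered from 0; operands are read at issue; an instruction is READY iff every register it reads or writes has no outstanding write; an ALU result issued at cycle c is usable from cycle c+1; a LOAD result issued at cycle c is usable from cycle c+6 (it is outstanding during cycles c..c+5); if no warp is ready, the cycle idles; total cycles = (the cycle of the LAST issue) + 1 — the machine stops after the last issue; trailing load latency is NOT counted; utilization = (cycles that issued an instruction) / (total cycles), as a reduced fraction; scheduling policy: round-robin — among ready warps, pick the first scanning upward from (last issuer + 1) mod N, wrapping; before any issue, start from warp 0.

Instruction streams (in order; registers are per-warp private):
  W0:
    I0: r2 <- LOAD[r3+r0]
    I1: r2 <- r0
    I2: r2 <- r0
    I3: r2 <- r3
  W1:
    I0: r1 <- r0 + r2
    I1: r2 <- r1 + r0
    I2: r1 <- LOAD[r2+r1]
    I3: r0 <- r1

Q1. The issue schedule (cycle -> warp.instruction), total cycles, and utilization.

cycle 0: W0.I0
cycle 1: W1.I0
cycle 2: W1.I1
cycle 3: W1.I2
cycle 4: idle
cycle 5: idle
cycle 6: W0.I1
cycle 7: W0.I2
cycle 8: W0.I3
cycle 9: W1.I3

Answer: 10 cycles, utilization 4/5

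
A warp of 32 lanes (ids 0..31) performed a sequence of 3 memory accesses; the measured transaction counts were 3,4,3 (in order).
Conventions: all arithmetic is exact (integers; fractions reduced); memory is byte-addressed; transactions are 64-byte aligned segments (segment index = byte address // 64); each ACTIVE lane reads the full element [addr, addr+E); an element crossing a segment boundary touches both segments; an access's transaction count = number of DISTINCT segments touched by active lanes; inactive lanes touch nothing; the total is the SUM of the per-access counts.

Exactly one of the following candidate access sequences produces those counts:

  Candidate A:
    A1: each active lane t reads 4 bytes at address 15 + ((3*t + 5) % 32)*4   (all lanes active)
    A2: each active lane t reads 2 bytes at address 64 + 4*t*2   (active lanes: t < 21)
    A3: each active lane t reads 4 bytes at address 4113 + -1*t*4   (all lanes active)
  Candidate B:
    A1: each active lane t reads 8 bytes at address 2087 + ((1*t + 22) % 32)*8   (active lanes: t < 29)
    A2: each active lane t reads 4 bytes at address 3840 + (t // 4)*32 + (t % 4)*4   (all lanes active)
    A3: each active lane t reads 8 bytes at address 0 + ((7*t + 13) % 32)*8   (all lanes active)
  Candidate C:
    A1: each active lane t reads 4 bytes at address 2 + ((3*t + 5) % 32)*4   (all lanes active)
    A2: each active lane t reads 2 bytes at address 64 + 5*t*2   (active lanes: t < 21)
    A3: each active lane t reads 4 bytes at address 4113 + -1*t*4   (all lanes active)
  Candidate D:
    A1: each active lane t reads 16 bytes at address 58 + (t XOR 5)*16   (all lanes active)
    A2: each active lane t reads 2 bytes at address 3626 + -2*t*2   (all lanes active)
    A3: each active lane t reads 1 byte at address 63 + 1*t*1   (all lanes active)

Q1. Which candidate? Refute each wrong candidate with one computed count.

A: A2 gives 3 transactions, not 4
B: A1 gives 5 transactions, not 3
D: A1 gives 9 transactions, not 3
C: all counts match (3,4,3)

Answer: C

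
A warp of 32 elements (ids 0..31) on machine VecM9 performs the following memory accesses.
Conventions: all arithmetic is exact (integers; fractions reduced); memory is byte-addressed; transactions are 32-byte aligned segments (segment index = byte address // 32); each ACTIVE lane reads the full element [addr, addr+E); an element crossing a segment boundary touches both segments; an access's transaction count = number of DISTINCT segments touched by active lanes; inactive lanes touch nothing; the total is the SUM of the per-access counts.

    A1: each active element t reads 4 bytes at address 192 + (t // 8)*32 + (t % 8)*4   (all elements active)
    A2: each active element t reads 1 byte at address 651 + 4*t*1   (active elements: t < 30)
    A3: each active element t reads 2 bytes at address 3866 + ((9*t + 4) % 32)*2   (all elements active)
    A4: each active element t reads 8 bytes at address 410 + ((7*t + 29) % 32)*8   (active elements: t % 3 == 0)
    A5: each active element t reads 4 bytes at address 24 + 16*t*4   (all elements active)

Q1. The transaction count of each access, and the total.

A1: 4 transactions
A2: 4 transactions
A3: 3 transactions
A4: 5 transactions
A5: 32 transactions

Answer: 4,4,3,5,32; total 48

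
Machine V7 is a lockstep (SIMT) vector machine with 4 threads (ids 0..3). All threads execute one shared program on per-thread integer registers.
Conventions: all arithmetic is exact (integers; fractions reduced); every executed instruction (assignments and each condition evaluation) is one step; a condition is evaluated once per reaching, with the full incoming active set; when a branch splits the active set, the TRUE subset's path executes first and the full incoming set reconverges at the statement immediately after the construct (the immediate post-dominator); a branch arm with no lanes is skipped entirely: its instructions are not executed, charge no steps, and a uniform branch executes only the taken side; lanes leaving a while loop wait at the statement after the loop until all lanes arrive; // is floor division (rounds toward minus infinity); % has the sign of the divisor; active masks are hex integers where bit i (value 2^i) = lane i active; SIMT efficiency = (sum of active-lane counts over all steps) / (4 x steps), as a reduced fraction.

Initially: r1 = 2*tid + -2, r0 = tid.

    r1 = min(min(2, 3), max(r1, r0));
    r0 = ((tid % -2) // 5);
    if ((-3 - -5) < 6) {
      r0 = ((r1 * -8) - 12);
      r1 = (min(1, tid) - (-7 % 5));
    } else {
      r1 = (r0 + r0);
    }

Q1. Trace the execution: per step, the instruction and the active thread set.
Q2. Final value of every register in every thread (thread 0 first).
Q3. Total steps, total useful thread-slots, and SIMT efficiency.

step 0: r1 <- min(min(2, 3), max(r1, r0)) 0xf
step 1: r0 <- ((tid % -2) // 5)      0xf
step 2: eval ((-3 - -5) < 6)         0xf
step 3: r0 <- ((r1 * -8) - 12)       0xf
step 4: r1 <- (min(1, tid) - (-7 % 5)) 0xf

Answer: 5 steps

r1: -3,-2,-2,-2
r0: -12,-20,-28,-28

steps = 5; useful = 20; efficiency = 20/20 = 1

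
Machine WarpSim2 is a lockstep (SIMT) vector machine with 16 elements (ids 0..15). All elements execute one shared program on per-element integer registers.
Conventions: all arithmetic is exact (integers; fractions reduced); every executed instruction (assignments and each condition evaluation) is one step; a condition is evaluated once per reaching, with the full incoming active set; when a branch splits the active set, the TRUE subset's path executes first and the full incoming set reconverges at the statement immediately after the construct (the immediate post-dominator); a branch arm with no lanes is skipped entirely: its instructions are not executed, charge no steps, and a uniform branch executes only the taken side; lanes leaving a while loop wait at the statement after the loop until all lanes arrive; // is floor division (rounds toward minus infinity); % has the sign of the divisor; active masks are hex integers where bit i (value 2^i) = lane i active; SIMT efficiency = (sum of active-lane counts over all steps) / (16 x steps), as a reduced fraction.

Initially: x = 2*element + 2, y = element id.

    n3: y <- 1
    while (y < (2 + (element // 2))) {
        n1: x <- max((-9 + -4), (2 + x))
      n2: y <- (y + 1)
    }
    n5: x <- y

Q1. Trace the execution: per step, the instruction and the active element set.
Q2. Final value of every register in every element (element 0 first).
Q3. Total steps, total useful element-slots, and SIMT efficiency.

step 0: y <- 1                       0xffff
step 1: eval (y < (2 + (element // 2))) 0xffff
step 2: x <- max((-9 + -4), (2 + x)) 0xffff
step 3: y <- (y + 1)                 0xffff
step 4: eval (y < (2 + (element // 2))) 0xffff
step 5: x <- max((-9 + -4), (2 + x)) 0xfffc
step 6: y <- (y + 1)                 0xfffc
step 7: eval (y < (2 + (element // 2))) 0xfffc
step 8: x <- max((-9 + -4), (2 + x)) 0xfff0
step 9: y <- (y + 1)                 0xfff0
step 10: eval (y < (2 + (element // 2))) 0xfff0
step 11: x <- max((-9 + -4), (2 + x)) 0xffc0
step 12: y <- (y + 1)                 0xffc0
step 13: eval (y < (2 + (element // 2))) 0xffc0
step 14: x <- max((-9 + -4), (2 + x)) 0xff00
step 15: y <- (y + 1)                 0xff00
step 16: eval (y < (2 + (element // 2))) 0xff00
step 17: x <- max((-9 + -4), (2 + x)) 0xfc00
step 18: y <- (y + 1)                 0xfc00
step 19: eval (y < (2 + (element // 2))) 0xfc00
step 20: x <- max((-9 + -4), (2 + x)) 0xf000
step 21: y <- (y + 1)                 0xf000
step 22: eval (y < (2 + (element // 2))) 0xf000
step 23: x <- max((-9 + -4), (2 + x)) 0xc000
step 24: y <- (y + 1)                 0xc000
step 25: eval (y < (2 + (element // 2))) 0xc000
step 26: x <- y                       0xffff

Answer: 27 steps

x: 2,2,3,3,4,4,5,5,6,6,7,7,8,8,9,9
y: 2,2,3,3,4,4,5,5,6,6,7,7,8,8,9,9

steps = 27; useful = 264; efficiency = 264/432 = 11/18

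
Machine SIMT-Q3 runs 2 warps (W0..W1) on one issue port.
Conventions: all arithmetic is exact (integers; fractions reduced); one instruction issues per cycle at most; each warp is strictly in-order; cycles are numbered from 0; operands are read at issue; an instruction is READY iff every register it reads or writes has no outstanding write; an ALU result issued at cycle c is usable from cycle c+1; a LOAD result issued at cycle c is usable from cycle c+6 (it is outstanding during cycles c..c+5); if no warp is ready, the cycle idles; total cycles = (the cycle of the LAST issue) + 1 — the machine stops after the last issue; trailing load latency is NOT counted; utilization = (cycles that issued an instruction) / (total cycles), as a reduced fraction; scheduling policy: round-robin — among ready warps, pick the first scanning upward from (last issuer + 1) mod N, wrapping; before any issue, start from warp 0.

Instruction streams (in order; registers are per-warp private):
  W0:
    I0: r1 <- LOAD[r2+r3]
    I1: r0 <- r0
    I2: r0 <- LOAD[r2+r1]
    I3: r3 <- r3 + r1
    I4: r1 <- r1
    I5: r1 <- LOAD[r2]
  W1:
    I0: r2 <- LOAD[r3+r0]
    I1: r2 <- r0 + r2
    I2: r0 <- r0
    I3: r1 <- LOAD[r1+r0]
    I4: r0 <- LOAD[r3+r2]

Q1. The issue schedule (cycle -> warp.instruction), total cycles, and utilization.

cycle 0: W0.I0
cycle 1: W1.I0
cycle 2: W0.I1
cycle 3: idle
cycle 4: idle
cycle 5: idle
cycle 6: W0.I2
cycle 7: W1.I1
cycle 8: W0.I3
cycle 9: W1.I2
cycle 10: W0.I4
cycle 11: W1.I3
cycle 12: W0.I5
cycle 13: W1.I4

Answer: 14 cycles, utilization 11/14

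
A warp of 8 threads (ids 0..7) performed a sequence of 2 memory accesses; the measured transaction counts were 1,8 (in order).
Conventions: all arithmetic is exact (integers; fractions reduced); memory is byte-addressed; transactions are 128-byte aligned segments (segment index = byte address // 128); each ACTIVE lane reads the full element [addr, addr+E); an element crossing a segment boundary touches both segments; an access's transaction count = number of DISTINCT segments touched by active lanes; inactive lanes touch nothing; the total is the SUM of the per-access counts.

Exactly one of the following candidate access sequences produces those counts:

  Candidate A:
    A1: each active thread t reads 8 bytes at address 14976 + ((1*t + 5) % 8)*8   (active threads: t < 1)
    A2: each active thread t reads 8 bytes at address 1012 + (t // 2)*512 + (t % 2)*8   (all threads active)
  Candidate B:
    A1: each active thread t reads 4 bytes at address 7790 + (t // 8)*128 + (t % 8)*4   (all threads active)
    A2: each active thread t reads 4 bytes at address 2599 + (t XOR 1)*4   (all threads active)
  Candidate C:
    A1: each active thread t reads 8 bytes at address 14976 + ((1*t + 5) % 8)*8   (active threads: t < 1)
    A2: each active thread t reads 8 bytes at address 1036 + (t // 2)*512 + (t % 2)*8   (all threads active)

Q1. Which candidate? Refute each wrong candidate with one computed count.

B: A1 gives 2 transactions, not 1
C: A2 gives 4 transactions, not 8
A: all counts match (1,8)

Answer: A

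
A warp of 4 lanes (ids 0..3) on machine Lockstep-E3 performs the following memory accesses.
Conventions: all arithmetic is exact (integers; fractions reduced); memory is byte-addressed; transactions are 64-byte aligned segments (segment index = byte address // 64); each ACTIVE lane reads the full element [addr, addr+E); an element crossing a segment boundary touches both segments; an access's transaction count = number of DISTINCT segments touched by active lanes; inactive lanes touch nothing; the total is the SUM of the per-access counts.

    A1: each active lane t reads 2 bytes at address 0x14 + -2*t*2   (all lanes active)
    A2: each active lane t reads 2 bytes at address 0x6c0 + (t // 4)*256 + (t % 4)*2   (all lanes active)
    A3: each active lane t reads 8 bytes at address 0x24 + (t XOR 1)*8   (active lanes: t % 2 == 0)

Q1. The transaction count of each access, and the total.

A1: 1 transaction
A2: 1 transaction
A3: 2 transactions

Answer: 1,1,2; total 4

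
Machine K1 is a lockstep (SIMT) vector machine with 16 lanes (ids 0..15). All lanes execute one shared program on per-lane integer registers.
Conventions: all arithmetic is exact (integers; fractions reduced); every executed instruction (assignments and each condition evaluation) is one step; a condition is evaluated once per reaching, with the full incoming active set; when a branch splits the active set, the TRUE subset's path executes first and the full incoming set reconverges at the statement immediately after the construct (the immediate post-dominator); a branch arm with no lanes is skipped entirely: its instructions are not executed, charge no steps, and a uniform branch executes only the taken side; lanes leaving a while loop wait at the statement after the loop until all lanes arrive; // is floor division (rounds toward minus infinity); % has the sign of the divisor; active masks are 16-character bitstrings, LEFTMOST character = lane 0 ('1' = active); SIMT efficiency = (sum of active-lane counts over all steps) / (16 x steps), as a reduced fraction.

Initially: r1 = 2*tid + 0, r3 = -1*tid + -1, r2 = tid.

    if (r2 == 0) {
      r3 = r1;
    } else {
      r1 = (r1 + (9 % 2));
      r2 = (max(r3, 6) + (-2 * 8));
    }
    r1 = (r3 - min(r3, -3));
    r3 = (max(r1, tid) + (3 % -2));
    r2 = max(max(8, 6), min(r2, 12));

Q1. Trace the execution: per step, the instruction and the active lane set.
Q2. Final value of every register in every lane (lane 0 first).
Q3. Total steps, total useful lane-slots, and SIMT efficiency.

step 0: eval (r2 == 0)               1111111111111111
step 1: r3 <- r1                     1000000000000000
step 2: r1 <- (r1 + (9 % 2))         0111111111111111
step 3: r2 <- (max(r3, 6) + (-2 * 8)) 0111111111111111
step 4: r1 <- (r3 - min(r3, -3))     1111111111111111
step 5: r3 <- (max(r1, tid) + (3 % -2)) 1111111111111111
step 6: r2 <- max(max(8, 6), min(r2, 12)) 1111111111111111

Answer: 7 steps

r1: 3,1,0,0,0,0,0,0,0,0,0,0,0,0,0,0
r3: 2,0,1,2,3,4,5,6,7,8,9,10,11,12,13,14
r2: 8,8,8,8,8,8,8,8,8,8,8,8,8,8,8,8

steps = 7; useful = 95; efficiency = 95/112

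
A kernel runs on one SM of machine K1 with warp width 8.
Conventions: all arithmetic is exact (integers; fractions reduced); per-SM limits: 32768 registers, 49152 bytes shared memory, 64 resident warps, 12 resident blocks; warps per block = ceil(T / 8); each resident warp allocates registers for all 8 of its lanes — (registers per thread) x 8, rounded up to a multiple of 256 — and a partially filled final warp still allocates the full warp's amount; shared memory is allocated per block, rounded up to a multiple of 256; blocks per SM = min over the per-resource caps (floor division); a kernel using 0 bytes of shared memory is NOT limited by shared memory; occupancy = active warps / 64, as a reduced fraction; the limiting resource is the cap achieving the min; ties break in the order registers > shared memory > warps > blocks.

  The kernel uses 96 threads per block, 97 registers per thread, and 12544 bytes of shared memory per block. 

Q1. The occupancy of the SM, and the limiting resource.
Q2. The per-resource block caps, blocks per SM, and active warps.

Answer: occupancy 3/8, limited by registers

registers: 2 blocks
shared memory: 3 blocks
warps: 5 blocks
blocks: 12 blocks

Answer: 2 blocks, 24 active warps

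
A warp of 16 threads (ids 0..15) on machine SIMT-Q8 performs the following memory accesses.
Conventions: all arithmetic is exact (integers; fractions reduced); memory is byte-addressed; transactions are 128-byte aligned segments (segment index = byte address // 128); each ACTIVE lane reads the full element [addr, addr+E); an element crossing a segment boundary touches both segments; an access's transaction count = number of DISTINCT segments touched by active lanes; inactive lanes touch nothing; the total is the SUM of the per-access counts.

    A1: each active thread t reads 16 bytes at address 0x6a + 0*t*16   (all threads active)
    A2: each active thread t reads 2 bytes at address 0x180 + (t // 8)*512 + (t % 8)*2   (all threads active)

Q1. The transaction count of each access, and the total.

A1: 1 transaction
A2: 2 transactions

Answer: 1,2; total 3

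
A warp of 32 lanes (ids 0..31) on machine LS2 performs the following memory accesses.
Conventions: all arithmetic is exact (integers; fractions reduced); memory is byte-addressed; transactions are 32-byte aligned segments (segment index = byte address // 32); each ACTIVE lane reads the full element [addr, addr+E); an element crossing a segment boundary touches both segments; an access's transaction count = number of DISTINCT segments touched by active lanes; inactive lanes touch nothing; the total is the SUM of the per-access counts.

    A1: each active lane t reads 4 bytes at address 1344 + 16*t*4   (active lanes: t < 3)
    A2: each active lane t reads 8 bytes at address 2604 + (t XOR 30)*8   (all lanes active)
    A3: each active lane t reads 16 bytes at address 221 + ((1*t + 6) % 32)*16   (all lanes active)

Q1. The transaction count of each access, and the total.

A1: 3 transactions
A2: 9 transactions
A3: 17 transactions

Answer: 3,9,17; total 29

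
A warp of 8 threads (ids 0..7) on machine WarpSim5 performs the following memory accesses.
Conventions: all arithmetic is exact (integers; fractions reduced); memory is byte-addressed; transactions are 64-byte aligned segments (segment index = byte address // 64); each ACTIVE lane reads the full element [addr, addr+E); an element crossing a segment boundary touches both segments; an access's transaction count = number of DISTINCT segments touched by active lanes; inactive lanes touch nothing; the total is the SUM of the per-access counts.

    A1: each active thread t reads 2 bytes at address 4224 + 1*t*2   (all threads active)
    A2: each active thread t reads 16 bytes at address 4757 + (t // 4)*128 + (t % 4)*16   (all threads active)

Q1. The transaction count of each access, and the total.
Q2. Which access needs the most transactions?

A1: 1 transaction
A2: 4 transactions

Answer: 1,4; total 5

Answer: A2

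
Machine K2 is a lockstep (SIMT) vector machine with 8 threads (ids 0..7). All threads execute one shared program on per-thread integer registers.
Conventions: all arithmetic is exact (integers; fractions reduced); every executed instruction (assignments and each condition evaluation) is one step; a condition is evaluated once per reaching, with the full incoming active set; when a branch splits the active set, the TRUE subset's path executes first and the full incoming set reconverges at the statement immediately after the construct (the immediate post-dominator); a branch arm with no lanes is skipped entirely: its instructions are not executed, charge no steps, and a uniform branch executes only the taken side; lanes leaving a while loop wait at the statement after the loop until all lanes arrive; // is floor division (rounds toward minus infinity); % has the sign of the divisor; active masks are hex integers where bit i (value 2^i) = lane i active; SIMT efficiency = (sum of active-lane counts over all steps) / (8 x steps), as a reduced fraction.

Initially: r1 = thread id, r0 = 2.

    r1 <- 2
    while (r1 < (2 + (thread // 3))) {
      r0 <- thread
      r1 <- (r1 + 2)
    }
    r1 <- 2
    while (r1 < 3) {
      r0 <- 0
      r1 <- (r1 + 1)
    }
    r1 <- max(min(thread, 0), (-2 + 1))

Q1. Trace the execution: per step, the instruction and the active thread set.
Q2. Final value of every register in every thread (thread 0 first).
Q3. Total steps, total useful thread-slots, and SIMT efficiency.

step 0: r1 <- 2                      0xff
step 1: eval (r1 < (2 + (thread // 3))) 0xff
step 2: r0 <- thread                 0xf8
step 3: r1 <- (r1 + 2)               0xf8
step 4: eval (r1 < (2 + (thread // 3))) 0xf8
step 5: r1 <- 2                      0xff
step 6: eval (r1 < 3)                0xff
step 7: r0 <- 0                      0xff
step 8: r1 <- (r1 + 1)               0xff
step 9: eval (r1 < 3)                0xff
step 10: r1 <- max(min(thread, 0), (-2 + 1)) 0xff

Answer: 11 steps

r1: 0,0,0,0,0,0,0,0
r0: 0,0,0,0,0,0,0,0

steps = 11; useful = 79; efficiency = 79/88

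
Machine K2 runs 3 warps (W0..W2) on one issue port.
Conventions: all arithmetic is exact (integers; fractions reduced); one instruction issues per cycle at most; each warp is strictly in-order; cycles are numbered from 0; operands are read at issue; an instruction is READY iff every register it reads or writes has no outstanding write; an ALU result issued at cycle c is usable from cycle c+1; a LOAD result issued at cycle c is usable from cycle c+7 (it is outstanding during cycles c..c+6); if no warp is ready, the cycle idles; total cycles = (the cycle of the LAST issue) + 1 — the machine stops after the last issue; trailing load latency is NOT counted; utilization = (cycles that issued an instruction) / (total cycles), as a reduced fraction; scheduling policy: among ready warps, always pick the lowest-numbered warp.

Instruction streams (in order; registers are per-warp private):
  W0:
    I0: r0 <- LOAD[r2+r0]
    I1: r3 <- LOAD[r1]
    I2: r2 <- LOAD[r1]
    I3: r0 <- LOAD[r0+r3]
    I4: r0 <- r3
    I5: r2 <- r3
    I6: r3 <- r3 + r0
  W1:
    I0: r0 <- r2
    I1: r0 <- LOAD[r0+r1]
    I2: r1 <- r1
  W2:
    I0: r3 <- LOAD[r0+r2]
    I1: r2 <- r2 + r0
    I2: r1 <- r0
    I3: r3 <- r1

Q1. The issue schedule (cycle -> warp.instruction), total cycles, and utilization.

cycle 0: W0.I0
cycle 1: W0.I1
cycle 2: W0.I2
cycle 3: W1.I0
cycle 4: W1.I1
cycle 5: W1.I2
cycle 6: W2.I0
cycle 7: W2.I1
cycle 8: W0.I3
cycle 9: W2.I2
cycle 10: idle
cycle 11: idle
cycle 12: idle
cycle 13: W2.I3
cycle 14: idle
cycle 15: W0.I4
cycle 16: W0.I5
cycle 17: W0.I6

Answer: 18 cycles, utilization 7/9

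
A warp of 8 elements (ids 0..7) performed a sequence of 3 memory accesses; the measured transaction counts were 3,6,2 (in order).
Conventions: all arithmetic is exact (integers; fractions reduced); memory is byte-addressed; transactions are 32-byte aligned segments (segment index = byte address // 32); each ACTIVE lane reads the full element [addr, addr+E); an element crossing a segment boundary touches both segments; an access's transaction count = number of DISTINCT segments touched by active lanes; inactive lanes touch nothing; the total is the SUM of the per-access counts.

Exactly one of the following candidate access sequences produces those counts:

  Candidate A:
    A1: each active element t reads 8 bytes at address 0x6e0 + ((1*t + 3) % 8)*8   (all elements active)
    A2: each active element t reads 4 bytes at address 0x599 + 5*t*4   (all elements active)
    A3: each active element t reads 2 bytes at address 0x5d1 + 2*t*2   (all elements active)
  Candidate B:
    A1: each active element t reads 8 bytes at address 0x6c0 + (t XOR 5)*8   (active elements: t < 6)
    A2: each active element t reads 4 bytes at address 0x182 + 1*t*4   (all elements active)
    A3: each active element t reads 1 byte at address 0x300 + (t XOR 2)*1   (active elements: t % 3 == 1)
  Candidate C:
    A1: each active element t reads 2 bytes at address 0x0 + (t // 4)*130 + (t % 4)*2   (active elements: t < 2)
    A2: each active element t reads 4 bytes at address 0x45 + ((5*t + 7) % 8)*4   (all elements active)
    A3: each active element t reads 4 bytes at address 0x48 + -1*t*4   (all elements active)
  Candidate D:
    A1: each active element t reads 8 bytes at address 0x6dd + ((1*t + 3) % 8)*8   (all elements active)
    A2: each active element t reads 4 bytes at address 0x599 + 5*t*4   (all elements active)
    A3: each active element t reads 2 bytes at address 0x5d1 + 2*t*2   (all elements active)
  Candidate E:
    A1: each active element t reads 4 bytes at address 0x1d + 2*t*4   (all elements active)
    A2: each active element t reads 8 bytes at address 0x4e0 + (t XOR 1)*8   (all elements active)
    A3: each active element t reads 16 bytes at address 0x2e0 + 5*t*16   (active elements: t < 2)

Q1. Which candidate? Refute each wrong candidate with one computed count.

A: A1 gives 2 transactions, not 3
B: A1 gives 2 transactions, not 3
C: A1 gives 1 transaction, not 3
E: A2 gives 2 transactions, not 6
D: all counts match (3,6,2)

Answer: D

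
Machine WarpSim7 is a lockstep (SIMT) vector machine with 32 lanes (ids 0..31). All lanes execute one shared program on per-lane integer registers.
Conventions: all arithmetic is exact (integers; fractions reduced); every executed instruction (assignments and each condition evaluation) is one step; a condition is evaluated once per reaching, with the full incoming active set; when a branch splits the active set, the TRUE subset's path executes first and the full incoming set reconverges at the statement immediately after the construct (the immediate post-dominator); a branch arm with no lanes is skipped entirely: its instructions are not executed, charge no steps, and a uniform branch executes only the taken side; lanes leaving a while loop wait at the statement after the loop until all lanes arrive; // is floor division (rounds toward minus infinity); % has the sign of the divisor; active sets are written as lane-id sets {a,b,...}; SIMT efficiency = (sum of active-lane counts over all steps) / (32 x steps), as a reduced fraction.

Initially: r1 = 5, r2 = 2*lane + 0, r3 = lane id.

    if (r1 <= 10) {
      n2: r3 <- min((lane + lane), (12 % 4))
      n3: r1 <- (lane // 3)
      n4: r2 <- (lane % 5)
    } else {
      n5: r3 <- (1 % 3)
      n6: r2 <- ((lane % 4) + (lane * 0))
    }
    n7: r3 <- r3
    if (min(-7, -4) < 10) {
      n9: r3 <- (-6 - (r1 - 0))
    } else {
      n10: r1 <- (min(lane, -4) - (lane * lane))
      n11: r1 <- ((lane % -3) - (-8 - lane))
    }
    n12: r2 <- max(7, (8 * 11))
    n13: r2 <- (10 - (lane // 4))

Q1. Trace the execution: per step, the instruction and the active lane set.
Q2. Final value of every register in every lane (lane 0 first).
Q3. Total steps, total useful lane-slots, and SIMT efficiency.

step 0: eval (r1 <= 10)              {0,1,2,3,4,5,6,7,8,9,10,11,12,13,14,15,16,17,18,19,20,21,22,23,24,25,26,27,28,29,30,31}
step 1: r3 <- min((lane + lane), (12 % 4)) {0,1,2,3,4,5,6,7,8,9,10,11,12,13,14,15,16,17,18,19,20,21,22,23,24,25,26,27,28,29,30,31}
step 2: r1 <- (lane // 3)            {0,1,2,3,4,5,6,7,8,9,10,11,12,13,14,15,16,17,18,19,20,21,22,23,24,25,26,27,28,29,30,31}
step 3: r2 <- (lane % 5)             {0,1,2,3,4,5,6,7,8,9,10,11,12,13,14,15,16,17,18,19,20,21,22,23,24,25,26,27,28,29,30,31}
step 4: r3 <- r3                     {0,1,2,3,4,5,6,7,8,9,10,11,12,13,14,15,16,17,18,19,20,21,22,23,24,25,26,27,28,29,30,31}
step 5: eval (min(-7, -4) < 10)      {0,1,2,3,4,5,6,7,8,9,10,11,12,13,14,15,16,17,18,19,20,21,22,23,24,25,26,27,28,29,30,31}
step 6: r3 <- (-6 - (r1 - 0))        {0,1,2,3,4,5,6,7,8,9,10,11,12,13,14,15,16,17,18,19,20,21,22,23,24,25,26,27,28,29,30,31}
step 7: r2 <- max(7, (8 * 11))       {0,1,2,3,4,5,6,7,8,9,10,11,12,13,14,15,16,17,18,19,20,21,22,23,24,25,26,27,28,29,30,31}
step 8: r2 <- (10 - (lane // 4))     {0,1,2,3,4,5,6,7,8,9,10,11,12,13,14,15,16,17,18,19,20,21,22,23,24,25,26,27,28,29,30,31}

Answer: 9 steps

r1: 0,0,0,1,1,1,2,2,2,3,3,3,4,4,4,5,5,5,6,6,6,7,7,7,8,8,8,9,9,9,10,10
r2: 10,10,10,10,9,9,9,9,8,8,8,8,7,7,7,7,6,6,6,6,5,5,5,5,4,4,4,4,3,3,3,3
r3: -6,-6,-6,-7,-7,-7,-8,-8,-8,-9,-9,-9,-10,-10,-10,-11,-11,-11,-12,-12,-12,-13,-13,-13,-14,-14,-14,-15,-15,-15,-16,-16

steps = 9; useful = 288; efficiency = 288/288 = 1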